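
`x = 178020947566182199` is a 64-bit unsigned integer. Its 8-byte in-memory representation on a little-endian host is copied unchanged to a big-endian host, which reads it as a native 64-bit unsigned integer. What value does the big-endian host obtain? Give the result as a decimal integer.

178020947566182199 in 64-bit hexadecimal is 0x0278751BCE42BF37.
Stored little-endian, the bytes at ascending addresses are 37 BF 42 CE 1B 75 78 02.
Read back as big-endian, the last byte is least significant, giving 0x37BF42CE1B757802.
0x37BF42CE1B757802 = 4017002845629151234.

4017002845629151234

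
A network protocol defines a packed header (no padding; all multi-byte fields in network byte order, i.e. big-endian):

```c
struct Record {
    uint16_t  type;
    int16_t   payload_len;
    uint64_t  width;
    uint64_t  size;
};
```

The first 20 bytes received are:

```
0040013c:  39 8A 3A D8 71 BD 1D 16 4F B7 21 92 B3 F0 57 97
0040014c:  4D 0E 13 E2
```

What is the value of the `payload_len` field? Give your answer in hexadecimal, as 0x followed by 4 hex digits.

0x3AD8

`payload_len` follows `type` (2 bytes), so it starts at byte offset 2 and occupies 2 bytes.
Bytes at offsets 2..3: 3A D8.
Big-endian stores the most-significant byte at the lowest address.
The bytes are already most-significant first: 0x3AD8.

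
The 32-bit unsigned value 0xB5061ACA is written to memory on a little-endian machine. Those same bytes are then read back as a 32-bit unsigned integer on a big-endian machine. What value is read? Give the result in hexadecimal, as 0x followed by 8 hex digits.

Stored little-endian, the bytes at ascending addresses are CA 1A 06 B5.
Read back as big-endian, the last byte is least significant, giving 0xCA1A06B5.

0xCA1A06B5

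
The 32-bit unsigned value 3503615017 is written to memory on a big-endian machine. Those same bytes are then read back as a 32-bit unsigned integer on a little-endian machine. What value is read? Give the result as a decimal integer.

3503615017 in 32-bit hexadecimal is 0xD0D4EC29.
Stored big-endian, the bytes at ascending addresses are D0 D4 EC 29.
Read back as little-endian, the first byte is least significant, giving 0x29ECD4D0.
0x29ECD4D0 = 703386832.

703386832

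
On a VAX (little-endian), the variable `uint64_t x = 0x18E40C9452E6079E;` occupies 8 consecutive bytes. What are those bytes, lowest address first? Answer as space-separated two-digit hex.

Split into bytes (most-significant first): 18 E4 0C 94 52 E6 07 9E.
In little-endian order the low byte comes first in memory.
So at ascending addresses the bytes are 9E 07 E6 52 94 0C E4 18.

9E 07 E6 52 94 0C E4 18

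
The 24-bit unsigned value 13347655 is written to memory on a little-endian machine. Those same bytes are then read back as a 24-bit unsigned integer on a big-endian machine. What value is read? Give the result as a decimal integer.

13347655 in 24-bit hexadecimal is 0xCBAB47.
Stored little-endian, the bytes at ascending addresses are 47 AB CB.
Read back as big-endian, the last byte is least significant, giving 0x47ABCB.
0x47ABCB = 4697035.

4697035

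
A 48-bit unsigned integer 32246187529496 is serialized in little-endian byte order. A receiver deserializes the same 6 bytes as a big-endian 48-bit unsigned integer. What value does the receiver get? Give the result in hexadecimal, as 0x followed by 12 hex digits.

32246187529496 in 48-bit hexadecimal is 0x1D53E68D9518.
Stored little-endian, the bytes at ascending addresses are 18 95 8D E6 53 1D.
Read back as big-endian, the last byte is least significant, giving 0x18958DE6531D.

0x18958DE6531D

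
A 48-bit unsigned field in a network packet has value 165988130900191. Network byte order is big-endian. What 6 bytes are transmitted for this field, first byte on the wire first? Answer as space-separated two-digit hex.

165988130900191 in hexadecimal, padded to 48 bits, is 0x96F71F9448DF.
Split into bytes (most-significant first): 96 F7 1F 94 48 DF.
Big-endian: lowest address holds the most-significant byte.
So the memory order matches the most-significant-first order: 96 F7 1F 94 48 DF.

96 F7 1F 94 48 DF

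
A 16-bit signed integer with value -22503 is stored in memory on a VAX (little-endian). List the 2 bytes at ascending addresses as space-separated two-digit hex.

Two's complement of -22503 in 16 bits: 22503 = 0x57E7; invert → 0xA818; add 1 → 0xA819.
Split into bytes (most-significant first): A8 19.
In little-endian order the low byte comes first in memory.
So at ascending addresses the bytes are 19 A8.

19 A8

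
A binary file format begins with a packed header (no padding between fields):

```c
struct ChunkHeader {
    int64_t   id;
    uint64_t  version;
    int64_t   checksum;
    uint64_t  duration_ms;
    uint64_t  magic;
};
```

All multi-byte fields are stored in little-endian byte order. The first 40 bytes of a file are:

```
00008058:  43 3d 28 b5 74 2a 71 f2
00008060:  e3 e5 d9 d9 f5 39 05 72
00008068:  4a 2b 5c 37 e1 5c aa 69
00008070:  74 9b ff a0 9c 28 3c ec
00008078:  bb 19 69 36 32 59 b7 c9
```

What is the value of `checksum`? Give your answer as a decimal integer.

7614000242389429066

`checksum` follows `id` (8 B), `version` (8 B), so it starts at offset 8 + 8 = 16 and occupies 8 bytes.
Bytes at offsets 16..23: 4A 2B 5C 37 E1 5C AA 69.
Little-endian stores the least-significant byte at the lowest address.
Reassemble most-significant byte first: 69 AA 5C E1 37 5C 2B 4A → 0x69AA5CE1375C2B4A.
0x69AA5CE1375C2B4A = 7614000242389429066.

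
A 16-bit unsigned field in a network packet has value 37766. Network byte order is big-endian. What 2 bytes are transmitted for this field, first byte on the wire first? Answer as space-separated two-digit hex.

37766 in hexadecimal, padded to 16 bits, is 0x9386.
Split into bytes (most-significant first): 93 86.
In big-endian order the high byte comes first in memory.
So the memory order matches the most-significant-first order: 93 86.

93 86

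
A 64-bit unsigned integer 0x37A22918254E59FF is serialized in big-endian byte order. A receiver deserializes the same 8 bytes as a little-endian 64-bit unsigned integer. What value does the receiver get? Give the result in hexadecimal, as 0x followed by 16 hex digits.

0xFF594E251829A237

Stored big-endian, the bytes at ascending addresses are 37 A2 29 18 25 4E 59 FF.
Read back as little-endian, the first byte is least significant, giving 0xFF594E251829A237.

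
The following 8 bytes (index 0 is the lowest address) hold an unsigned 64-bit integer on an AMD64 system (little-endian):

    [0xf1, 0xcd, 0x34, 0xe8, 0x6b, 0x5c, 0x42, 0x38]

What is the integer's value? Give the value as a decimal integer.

Little-endian stores the least-significant byte at the lowest address.
Reassemble most-significant byte first: 38 42 5C 6B E8 34 CD F1 → 0x38425C6BE834CDF1.
0x38425C6BE834CDF1 = 4053904233113898481.

4053904233113898481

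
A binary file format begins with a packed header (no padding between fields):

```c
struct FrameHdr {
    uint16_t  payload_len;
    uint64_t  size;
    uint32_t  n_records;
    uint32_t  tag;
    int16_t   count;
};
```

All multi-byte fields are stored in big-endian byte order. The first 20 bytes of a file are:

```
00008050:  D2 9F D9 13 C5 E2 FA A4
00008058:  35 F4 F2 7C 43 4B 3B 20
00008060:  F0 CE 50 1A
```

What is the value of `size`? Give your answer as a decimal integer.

`size` follows `payload_len` (2 bytes), so it starts at byte offset 2 and occupies 8 bytes.
Bytes at offsets 2..9: D9 13 C5 E2 FA A4 35 F4.
Big-endian stores the most-significant byte at the lowest address.
The bytes are already most-significant first: 0xD913C5E2FAA435F4.
0xD913C5E2FAA435F4 = 15642063509446211060.

15642063509446211060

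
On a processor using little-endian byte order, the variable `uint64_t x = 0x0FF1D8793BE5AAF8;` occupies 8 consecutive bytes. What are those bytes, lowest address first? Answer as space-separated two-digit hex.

F8 AA E5 3B 79 D8 F1 0F

Split into bytes (most-significant first): 0F F1 D8 79 3B E5 AA F8.
In little-endian order the low byte comes first in memory.
So at ascending addresses the bytes are F8 AA E5 3B 79 D8 F1 0F.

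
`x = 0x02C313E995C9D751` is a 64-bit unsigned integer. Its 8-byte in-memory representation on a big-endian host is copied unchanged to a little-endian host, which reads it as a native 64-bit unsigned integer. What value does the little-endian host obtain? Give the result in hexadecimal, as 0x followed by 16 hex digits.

Stored big-endian, the bytes at ascending addresses are 02 C3 13 E9 95 C9 D7 51.
Read back as little-endian, the first byte is least significant, giving 0x51D7C995E913C302.

0x51D7C995E913C302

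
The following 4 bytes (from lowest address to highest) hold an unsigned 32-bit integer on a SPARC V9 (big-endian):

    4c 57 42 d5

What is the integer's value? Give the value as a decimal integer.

Big-endian stores the most-significant byte at the lowest address.
The bytes are already most-significant first: 0x4C5742D5.
0x4C5742D5 = 1280787157.

1280787157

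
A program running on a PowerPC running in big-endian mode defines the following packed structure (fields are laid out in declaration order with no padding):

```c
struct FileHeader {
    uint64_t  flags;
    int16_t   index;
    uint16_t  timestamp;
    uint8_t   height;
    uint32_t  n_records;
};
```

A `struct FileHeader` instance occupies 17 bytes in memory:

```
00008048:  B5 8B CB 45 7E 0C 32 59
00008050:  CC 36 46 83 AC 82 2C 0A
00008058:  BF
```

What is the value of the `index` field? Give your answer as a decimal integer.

-13258

`index` follows `flags` (8 bytes), so it starts at byte offset 8 and occupies 2 bytes.
Bytes at offsets 8..9: CC 36.
In big-endian order the high byte comes first in memory.
The bytes are already most-significant first: 0xCC36.
Top bit is set, so as a signed 16-bit value this is 0xCC36 − 2^16 = -13258.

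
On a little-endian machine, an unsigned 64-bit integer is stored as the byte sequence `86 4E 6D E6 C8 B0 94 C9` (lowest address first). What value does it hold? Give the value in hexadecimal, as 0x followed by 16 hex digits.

0xC994B0C8E66D4E86

Little-endian stores the least-significant byte at the lowest address.
Reassemble most-significant byte first: C9 94 B0 C8 E6 6D 4E 86 → 0xC994B0C8E66D4E86.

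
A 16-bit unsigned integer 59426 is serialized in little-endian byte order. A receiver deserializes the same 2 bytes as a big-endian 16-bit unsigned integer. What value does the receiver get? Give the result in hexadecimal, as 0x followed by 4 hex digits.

59426 in 16-bit hexadecimal is 0xE822.
Stored little-endian, the bytes at ascending addresses are 22 E8.
Read back as big-endian, the last byte is least significant, giving 0x22E8.

0x22E8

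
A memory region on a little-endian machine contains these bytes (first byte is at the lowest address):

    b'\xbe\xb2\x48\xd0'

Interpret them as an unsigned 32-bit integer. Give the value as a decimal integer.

In little-endian order the low byte comes first in memory.
Reassemble most-significant byte first: D0 48 B2 BE → 0xD048B2BE.
0xD048B2BE = 3494425278.

3494425278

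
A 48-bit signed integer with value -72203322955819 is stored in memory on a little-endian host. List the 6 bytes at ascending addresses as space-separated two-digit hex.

D5 67 95 DA 54 BE

Two's complement of -72203322955819 in 48 bits: 72203322955819 = 0x41AB256A982B; invert → 0xBE54DA9567D4; add 1 → 0xBE54DA9567D5.
Split into bytes (most-significant first): BE 54 DA 95 67 D5.
Little-endian stores the least-significant byte at the lowest address.
So at ascending addresses the bytes are D5 67 95 DA 54 BE.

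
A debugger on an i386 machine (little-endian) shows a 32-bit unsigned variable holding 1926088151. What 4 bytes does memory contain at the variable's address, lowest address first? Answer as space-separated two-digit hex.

1926088151 in hexadecimal, padded to 32 bits, is 0x72CDC5D7.
Split into bytes (most-significant first): 72 CD C5 D7.
Little-endian stores the least-significant byte at the lowest address.
So at ascending addresses the bytes are D7 C5 CD 72.

D7 C5 CD 72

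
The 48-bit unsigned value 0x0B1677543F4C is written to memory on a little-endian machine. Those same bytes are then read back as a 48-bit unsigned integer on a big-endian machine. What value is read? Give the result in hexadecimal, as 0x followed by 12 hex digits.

Stored little-endian, the bytes at ascending addresses are 4C 3F 54 77 16 0B.
Read back as big-endian, the last byte is least significant, giving 0x4C3F5477160B.

0x4C3F5477160B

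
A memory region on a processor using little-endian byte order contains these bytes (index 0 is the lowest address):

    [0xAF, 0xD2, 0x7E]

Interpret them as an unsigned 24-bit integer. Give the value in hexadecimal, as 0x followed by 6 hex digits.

0x7ED2AF

Little-endian: lowest address holds the least-significant byte.
Reassemble most-significant byte first: 7E D2 AF → 0x7ED2AF.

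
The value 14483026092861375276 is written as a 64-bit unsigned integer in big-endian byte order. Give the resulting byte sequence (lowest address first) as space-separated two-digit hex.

C8 FE 0B 7F 41 B7 43 2C

14483026092861375276 in hexadecimal, padded to 64 bits, is 0xC8FE0B7F41B7432C.
Split into bytes (most-significant first): C8 FE 0B 7F 41 B7 43 2C.
In big-endian order the high byte comes first in memory.
So the memory order matches the most-significant-first order: C8 FE 0B 7F 41 B7 43 2C.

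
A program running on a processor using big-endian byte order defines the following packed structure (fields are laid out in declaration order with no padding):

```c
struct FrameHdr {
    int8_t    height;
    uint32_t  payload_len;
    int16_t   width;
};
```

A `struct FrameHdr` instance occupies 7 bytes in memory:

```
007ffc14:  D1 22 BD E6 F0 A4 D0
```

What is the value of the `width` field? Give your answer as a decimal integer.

-23344

`width` follows `height` (1 B), `payload_len` (4 B), so it starts at offset 1 + 4 = 5 and occupies 2 bytes.
Bytes at offsets 5..6: A4 D0.
In big-endian order the high byte comes first in memory.
The bytes are already most-significant first: 0xA4D0.
Top bit is set, so as a signed 16-bit value this is 0xA4D0 − 2^16 = -23344.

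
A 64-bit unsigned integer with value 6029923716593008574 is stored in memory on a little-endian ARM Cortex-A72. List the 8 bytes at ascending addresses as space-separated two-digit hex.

BE BF 3A 1E AC 97 AE 53

6029923716593008574 in hexadecimal, padded to 64 bits, is 0x53AE97AC1E3ABFBE.
Split into bytes (most-significant first): 53 AE 97 AC 1E 3A BF BE.
Little-endian: lowest address holds the least-significant byte.
So at ascending addresses the bytes are BE BF 3A 1E AC 97 AE 53.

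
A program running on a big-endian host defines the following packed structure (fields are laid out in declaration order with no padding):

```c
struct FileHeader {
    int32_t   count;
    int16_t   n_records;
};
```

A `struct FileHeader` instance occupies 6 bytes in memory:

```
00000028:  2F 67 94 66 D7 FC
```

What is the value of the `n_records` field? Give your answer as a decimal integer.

-10244

`n_records` follows `count` (4 bytes), so it starts at byte offset 4 and occupies 2 bytes.
Bytes at offsets 4..5: D7 FC.
Big-endian: lowest address holds the most-significant byte.
The bytes are already most-significant first: 0xD7FC.
Top bit is set, so as a signed 16-bit value this is 0xD7FC − 2^16 = -10244.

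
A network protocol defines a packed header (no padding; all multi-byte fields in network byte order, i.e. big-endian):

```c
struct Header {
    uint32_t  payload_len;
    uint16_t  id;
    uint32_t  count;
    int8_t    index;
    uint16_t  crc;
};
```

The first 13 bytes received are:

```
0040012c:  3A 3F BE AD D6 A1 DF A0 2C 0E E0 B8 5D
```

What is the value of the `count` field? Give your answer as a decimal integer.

`count` follows `payload_len` (4 B), `id` (2 B), so it starts at offset 4 + 2 = 6 and occupies 4 bytes.
Bytes at offsets 6..9: DF A0 2C 0E.
Big-endian: lowest address holds the most-significant byte.
The bytes are already most-significant first: 0xDFA02C0E.
0xDFA02C0E = 3751816206.

3751816206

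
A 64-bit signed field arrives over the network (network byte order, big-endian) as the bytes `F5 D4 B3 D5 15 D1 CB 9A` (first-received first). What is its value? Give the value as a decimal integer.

-732763111579071590

Big-endian stores the most-significant byte at the lowest address.
The bytes are already most-significant first: 0xF5D4B3D515D1CB9A.
Top bit is set, so as a signed 64-bit value this is 0xF5D4B3D515D1CB9A − 2^64 = -732763111579071590.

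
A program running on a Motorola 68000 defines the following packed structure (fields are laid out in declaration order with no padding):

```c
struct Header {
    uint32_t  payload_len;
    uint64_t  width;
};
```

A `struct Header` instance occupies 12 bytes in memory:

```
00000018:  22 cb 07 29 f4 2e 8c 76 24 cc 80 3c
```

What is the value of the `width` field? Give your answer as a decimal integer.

17595155233234518076

`width` follows `payload_len` (4 bytes), so it starts at byte offset 4 and occupies 8 bytes.
Bytes at offsets 4..11: F4 2E 8C 76 24 CC 80 3C.
Big-endian stores the most-significant byte at the lowest address.
The bytes are already most-significant first: 0xF42E8C7624CC803C.
0xF42E8C7624CC803C = 17595155233234518076.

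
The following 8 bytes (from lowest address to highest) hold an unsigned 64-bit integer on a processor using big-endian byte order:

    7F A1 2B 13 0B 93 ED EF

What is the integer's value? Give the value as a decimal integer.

Big-endian stores the most-significant byte at the lowest address.
The bytes are already most-significant first: 0x7FA12B130B93EDEF.
0x7FA12B130B93EDEF = 9196679274865880559.

9196679274865880559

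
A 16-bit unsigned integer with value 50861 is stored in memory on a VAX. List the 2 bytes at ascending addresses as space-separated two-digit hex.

50861 in hexadecimal, padded to 16 bits, is 0xC6AD.
Split into bytes (most-significant first): C6 AD.
Little-endian: lowest address holds the least-significant byte.
So at ascending addresses the bytes are AD C6.

AD C6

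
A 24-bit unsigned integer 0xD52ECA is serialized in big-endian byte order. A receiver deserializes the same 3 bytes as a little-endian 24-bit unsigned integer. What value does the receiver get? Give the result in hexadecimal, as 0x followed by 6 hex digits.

Stored big-endian, the bytes at ascending addresses are D5 2E CA.
Read back as little-endian, the first byte is least significant, giving 0xCA2ED5.

0xCA2ED5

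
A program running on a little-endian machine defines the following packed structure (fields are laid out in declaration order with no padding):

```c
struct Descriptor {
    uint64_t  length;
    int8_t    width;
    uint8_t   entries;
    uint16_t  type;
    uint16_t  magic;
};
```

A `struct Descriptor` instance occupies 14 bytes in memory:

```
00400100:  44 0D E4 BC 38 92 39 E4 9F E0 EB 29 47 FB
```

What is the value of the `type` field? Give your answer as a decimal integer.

`type` follows `length` (8 B), `width` (1 B), `entries` (1 B), so it starts at offset 8 + 1 + 1 = 10 and occupies 2 bytes.
Bytes at offsets 10..11: EB 29.
In little-endian order the low byte comes first in memory.
Reassemble most-significant byte first: 29 EB → 0x29EB.
0x29EB = 10731.

10731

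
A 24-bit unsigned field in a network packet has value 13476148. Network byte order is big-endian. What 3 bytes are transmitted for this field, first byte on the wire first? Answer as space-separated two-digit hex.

CD A1 34

13476148 in hexadecimal, padded to 24 bits, is 0xCDA134.
Split into bytes (most-significant first): CD A1 34.
Big-endian stores the most-significant byte at the lowest address.
So the memory order matches the most-significant-first order: CD A1 34.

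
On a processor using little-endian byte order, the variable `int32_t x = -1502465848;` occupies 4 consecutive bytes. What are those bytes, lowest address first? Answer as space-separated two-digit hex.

Two's complement of -1502465848 in 32 bits: 1502465848 = 0x598DCF38; invert → 0xA67230C7; add 1 → 0xA67230C8.
Split into bytes (most-significant first): A6 72 30 C8.
Little-endian: lowest address holds the least-significant byte.
So at ascending addresses the bytes are C8 30 72 A6.

C8 30 72 A6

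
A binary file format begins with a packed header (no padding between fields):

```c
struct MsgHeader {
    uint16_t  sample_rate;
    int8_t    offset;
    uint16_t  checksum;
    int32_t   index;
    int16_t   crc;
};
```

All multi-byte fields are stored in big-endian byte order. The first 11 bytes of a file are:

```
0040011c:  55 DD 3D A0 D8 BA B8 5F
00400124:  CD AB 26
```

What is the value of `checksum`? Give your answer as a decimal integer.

`checksum` follows `sample_rate` (2 B), `offset` (1 B), so it starts at offset 2 + 1 = 3 and occupies 2 bytes.
Bytes at offsets 3..4: A0 D8.
Big-endian stores the most-significant byte at the lowest address.
The bytes are already most-significant first: 0xA0D8.
0xA0D8 = 41176.

41176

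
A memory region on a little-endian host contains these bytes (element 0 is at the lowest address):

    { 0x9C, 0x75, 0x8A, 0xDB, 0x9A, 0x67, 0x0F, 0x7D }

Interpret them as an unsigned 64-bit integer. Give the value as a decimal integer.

9011535294197560732

Little-endian stores the least-significant byte at the lowest address.
Reassemble most-significant byte first: 7D 0F 67 9A DB 8A 75 9C → 0x7D0F679ADB8A759C.
0x7D0F679ADB8A759C = 9011535294197560732.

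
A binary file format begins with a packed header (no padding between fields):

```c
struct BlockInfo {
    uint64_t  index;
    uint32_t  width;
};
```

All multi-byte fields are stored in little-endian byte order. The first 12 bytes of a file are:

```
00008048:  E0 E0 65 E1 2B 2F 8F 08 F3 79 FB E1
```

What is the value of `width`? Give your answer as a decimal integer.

`width` follows `index` (8 bytes), so it starts at byte offset 8 and occupies 4 bytes.
Bytes at offsets 8..11: F3 79 FB E1.
Little-endian: lowest address holds the least-significant byte.
Reassemble most-significant byte first: E1 FB 79 F3 → 0xE1FB79F3.
0xE1FB79F3 = 3791354355.

3791354355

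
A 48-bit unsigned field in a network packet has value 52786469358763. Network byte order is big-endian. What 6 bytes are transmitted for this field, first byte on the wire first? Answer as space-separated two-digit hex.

52786469358763 in hexadecimal, padded to 48 bits, is 0x30024EC14CAB.
Split into bytes (most-significant first): 30 02 4E C1 4C AB.
Big-endian stores the most-significant byte at the lowest address.
So the memory order matches the most-significant-first order: 30 02 4E C1 4C AB.

30 02 4E C1 4C AB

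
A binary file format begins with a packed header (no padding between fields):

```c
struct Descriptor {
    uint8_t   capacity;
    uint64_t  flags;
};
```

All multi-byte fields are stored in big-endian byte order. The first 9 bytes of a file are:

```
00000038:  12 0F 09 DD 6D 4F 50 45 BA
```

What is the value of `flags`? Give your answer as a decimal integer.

1083640646911149498

`flags` follows `capacity` (1 byte), so it starts at byte offset 1 and occupies 8 bytes.
Bytes at offsets 1..8: 0F 09 DD 6D 4F 50 45 BA.
Big-endian stores the most-significant byte at the lowest address.
The bytes are already most-significant first: 0x0F09DD6D4F5045BA.
0x0F09DD6D4F5045BA = 1083640646911149498.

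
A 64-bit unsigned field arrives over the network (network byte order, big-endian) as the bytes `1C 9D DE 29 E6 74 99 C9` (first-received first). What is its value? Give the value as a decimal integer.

In big-endian order the high byte comes first in memory.
The bytes are already most-significant first: 0x1C9DDE29E67499C9.
0x1C9DDE29E67499C9 = 2062048475946981833.

2062048475946981833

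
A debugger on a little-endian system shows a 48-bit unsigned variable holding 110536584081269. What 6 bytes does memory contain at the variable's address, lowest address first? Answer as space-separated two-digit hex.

75 2F D4 4D 88 64

110536584081269 in hexadecimal, padded to 48 bits, is 0x64884DD42F75.
Split into bytes (most-significant first): 64 88 4D D4 2F 75.
Little-endian stores the least-significant byte at the lowest address.
So at ascending addresses the bytes are 75 2F D4 4D 88 64.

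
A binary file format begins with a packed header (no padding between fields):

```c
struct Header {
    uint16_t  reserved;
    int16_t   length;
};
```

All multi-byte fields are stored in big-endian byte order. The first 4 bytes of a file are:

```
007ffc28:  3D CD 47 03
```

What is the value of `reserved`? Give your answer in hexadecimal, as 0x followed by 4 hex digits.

0x3DCD

`reserved` is the first field, at byte offset 0, occupying 2 bytes.
Bytes at offsets 0..1: 3D CD.
In big-endian order the high byte comes first in memory.
The bytes are already most-significant first: 0x3DCD.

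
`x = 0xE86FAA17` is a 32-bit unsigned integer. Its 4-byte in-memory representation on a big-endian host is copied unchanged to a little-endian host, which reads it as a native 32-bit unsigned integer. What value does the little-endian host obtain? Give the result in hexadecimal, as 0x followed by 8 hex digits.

Stored big-endian, the bytes at ascending addresses are E8 6F AA 17.
Read back as little-endian, the first byte is least significant, giving 0x17AA6FE8.

0x17AA6FE8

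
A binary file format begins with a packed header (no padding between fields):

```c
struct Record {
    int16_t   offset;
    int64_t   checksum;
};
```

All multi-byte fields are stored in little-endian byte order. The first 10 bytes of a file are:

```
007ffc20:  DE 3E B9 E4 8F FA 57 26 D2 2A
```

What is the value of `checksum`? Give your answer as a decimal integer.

3085570854009955513

`checksum` follows `offset` (2 bytes), so it starts at byte offset 2 and occupies 8 bytes.
Bytes at offsets 2..9: B9 E4 8F FA 57 26 D2 2A.
Little-endian stores the least-significant byte at the lowest address.
Reassemble most-significant byte first: 2A D2 26 57 FA 8F E4 B9 → 0x2AD22657FA8FE4B9.
0x2AD22657FA8FE4B9 = 3085570854009955513.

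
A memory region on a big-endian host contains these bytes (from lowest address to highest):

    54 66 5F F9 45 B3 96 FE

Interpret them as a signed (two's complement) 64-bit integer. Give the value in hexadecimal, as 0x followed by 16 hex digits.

0x54665FF945B396FE

Big-endian: lowest address holds the most-significant byte.
The bytes are already most-significant first: 0x54665FF945B396FE.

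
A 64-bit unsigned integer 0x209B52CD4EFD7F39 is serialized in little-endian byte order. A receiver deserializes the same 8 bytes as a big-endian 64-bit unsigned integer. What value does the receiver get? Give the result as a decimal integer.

Stored little-endian, the bytes at ascending addresses are 39 7F FD 4E CD 52 9B 20.
Read back as big-endian, the last byte is least significant, giving 0x397FFD4ECD529B20.
0x397FFD4ECD529B20 = 4143308697098165024.

4143308697098165024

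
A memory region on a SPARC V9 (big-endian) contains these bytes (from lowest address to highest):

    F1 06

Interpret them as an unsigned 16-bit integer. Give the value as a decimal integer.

61702

Big-endian stores the most-significant byte at the lowest address.
The bytes are already most-significant first: 0xF106.
0xF106 = 61702.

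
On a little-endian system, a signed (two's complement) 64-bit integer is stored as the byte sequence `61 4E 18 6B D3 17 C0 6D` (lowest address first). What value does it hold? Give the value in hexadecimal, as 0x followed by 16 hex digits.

0x6DC017D36B184E61

Little-endian: lowest address holds the least-significant byte.
Reassemble most-significant byte first: 6D C0 17 D3 6B 18 4E 61 → 0x6DC017D36B184E61.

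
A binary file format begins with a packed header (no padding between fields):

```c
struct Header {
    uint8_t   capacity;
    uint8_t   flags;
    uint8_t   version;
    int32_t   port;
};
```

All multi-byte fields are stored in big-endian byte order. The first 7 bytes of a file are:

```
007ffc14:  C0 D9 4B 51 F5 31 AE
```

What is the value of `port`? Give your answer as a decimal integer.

`port` follows `capacity` (1 B), `flags` (1 B), `version` (1 B), so it starts at offset 1 + 1 + 1 = 3 and occupies 4 bytes.
Bytes at offsets 3..6: 51 F5 31 AE.
Big-endian stores the most-significant byte at the lowest address.
The bytes are already most-significant first: 0x51F531AE.
0x51F531AE = 1375023534.

1375023534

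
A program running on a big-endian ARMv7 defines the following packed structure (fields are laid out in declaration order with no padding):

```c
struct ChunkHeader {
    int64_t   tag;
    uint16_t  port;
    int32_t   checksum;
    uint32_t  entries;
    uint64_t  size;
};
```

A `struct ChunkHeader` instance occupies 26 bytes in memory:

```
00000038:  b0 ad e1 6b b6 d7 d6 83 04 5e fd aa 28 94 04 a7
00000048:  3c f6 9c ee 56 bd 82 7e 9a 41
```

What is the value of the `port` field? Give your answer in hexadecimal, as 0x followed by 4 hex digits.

0x045E

`port` follows `tag` (8 bytes), so it starts at byte offset 8 and occupies 2 bytes.
Bytes at offsets 8..9: 04 5E.
Big-endian stores the most-significant byte at the lowest address.
The bytes are already most-significant first: 0x045E.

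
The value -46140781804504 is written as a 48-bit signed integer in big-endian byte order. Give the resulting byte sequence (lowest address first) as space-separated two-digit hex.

Two's complement of -46140781804504 in 48 bits: 46140781804504 = 0x29F6FCE8BBD8; invert → 0xD60903174427; add 1 → 0xD60903174428.
Split into bytes (most-significant first): D6 09 03 17 44 28.
In big-endian order the high byte comes first in memory.
So the memory order matches the most-significant-first order: D6 09 03 17 44 28.

D6 09 03 17 44 28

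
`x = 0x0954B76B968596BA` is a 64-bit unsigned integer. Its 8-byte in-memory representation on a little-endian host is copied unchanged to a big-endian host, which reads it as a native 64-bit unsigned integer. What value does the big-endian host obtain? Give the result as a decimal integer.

13445080618659959817

Stored little-endian, the bytes at ascending addresses are BA 96 85 96 6B B7 54 09.
Read back as big-endian, the last byte is least significant, giving 0xBA9685966BB75409.
0xBA9685966BB75409 = 13445080618659959817.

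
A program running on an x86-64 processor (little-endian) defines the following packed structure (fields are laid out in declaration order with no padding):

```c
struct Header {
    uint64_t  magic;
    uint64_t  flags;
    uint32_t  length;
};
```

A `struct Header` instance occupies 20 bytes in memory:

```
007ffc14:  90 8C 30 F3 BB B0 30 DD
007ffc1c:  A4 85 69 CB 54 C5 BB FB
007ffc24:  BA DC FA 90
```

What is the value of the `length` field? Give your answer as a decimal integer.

2432359610

`length` follows `magic` (8 B), `flags` (8 B), so it starts at offset 8 + 8 = 16 and occupies 4 bytes.
Bytes at offsets 16..19: BA DC FA 90.
In little-endian order the low byte comes first in memory.
Reassemble most-significant byte first: 90 FA DC BA → 0x90FADCBA.
0x90FADCBA = 2432359610.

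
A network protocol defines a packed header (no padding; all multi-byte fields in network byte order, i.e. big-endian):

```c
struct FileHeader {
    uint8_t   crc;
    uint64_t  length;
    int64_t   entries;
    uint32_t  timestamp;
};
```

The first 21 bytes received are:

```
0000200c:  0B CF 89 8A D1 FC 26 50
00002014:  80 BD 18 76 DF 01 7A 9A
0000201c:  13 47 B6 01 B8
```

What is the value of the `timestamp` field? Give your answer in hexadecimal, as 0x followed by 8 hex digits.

0x47B601B8

`timestamp` follows `crc` (1 B), `length` (8 B), `entries` (8 B), so it starts at offset 1 + 8 + 8 = 17 and occupies 4 bytes.
Bytes at offsets 17..20: 47 B6 01 B8.
In big-endian order the high byte comes first in memory.
The bytes are already most-significant first: 0x47B601B8.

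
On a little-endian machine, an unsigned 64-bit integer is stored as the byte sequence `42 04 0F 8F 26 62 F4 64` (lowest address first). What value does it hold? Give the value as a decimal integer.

7274547215858598978

In little-endian order the low byte comes first in memory.
Reassemble most-significant byte first: 64 F4 62 26 8F 0F 04 42 → 0x64F462268F0F0442.
0x64F462268F0F0442 = 7274547215858598978.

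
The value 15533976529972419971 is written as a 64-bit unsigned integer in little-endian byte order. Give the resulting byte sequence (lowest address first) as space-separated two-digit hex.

15533976529972419971 in hexadecimal, padded to 64 bits, is 0xD793C559FA42DD83.
Split into bytes (most-significant first): D7 93 C5 59 FA 42 DD 83.
Little-endian stores the least-significant byte at the lowest address.
So at ascending addresses the bytes are 83 DD 42 FA 59 C5 93 D7.

83 DD 42 FA 59 C5 93 D7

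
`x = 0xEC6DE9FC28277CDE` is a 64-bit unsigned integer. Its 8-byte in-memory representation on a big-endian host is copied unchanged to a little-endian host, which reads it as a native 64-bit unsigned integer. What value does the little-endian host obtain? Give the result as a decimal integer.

Stored big-endian, the bytes at ascending addresses are EC 6D E9 FC 28 27 7C DE.
Read back as little-endian, the first byte is least significant, giving 0xDE7C2728FCE96DEC.
0xDE7C2728FCE96DEC = 16031731830527454700.

16031731830527454700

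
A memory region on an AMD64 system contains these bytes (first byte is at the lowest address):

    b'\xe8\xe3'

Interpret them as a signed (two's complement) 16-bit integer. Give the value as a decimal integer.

Little-endian: lowest address holds the least-significant byte.
Reassemble most-significant byte first: E3 E8 → 0xE3E8.
Top bit is set, so as a signed 16-bit value this is 0xE3E8 − 2^16 = -7192.

-7192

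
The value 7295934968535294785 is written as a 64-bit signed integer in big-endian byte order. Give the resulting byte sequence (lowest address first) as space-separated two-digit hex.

7295934968535294785 in hexadecimal, padded to 64 bits, is 0x65405E32C7E5A341.
Split into bytes (most-significant first): 65 40 5E 32 C7 E5 A3 41.
In big-endian order the high byte comes first in memory.
So the memory order matches the most-significant-first order: 65 40 5E 32 C7 E5 A3 41.

65 40 5E 32 C7 E5 A3 41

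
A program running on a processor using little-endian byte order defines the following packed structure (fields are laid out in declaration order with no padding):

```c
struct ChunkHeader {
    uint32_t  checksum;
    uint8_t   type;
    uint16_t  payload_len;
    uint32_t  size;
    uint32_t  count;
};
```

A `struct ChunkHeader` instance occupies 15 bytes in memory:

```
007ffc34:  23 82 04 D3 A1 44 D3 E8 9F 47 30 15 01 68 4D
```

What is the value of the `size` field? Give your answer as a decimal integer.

810000360

`size` follows `checksum` (4 B), `type` (1 B), `payload_len` (2 B), so it starts at offset 4 + 1 + 2 = 7 and occupies 4 bytes.
Bytes at offsets 7..10: E8 9F 47 30.
In little-endian order the low byte comes first in memory.
Reassemble most-significant byte first: 30 47 9F E8 → 0x30479FE8.
0x30479FE8 = 810000360.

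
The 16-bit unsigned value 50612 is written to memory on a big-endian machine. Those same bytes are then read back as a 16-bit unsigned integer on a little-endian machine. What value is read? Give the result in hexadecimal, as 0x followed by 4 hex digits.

50612 in 16-bit hexadecimal is 0xC5B4.
Stored big-endian, the bytes at ascending addresses are C5 B4.
Read back as little-endian, the first byte is least significant, giving 0xB4C5.

0xB4C5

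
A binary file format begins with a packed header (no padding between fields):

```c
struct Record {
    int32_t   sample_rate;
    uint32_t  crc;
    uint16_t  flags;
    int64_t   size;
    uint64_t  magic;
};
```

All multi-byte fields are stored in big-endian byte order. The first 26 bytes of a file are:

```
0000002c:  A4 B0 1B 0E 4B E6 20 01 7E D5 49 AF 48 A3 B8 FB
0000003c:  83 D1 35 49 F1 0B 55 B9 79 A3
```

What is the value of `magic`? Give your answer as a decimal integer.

3839865188295211427

`magic` follows `sample_rate` (4 B), `crc` (4 B), `flags` (2 B), `size` (8 B), so it starts at offset 4 + 4 + 2 + 8 = 18 and occupies 8 bytes.
Bytes at offsets 18..25: 35 49 F1 0B 55 B9 79 A3.
Big-endian: lowest address holds the most-significant byte.
The bytes are already most-significant first: 0x3549F10B55B979A3.
0x3549F10B55B979A3 = 3839865188295211427.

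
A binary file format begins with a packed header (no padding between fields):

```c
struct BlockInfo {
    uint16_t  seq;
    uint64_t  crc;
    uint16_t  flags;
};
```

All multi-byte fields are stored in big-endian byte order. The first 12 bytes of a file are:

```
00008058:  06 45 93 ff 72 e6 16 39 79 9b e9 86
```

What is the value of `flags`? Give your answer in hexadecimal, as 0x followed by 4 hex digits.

`flags` follows `seq` (2 B), `crc` (8 B), so it starts at offset 2 + 8 = 10 and occupies 2 bytes.
Bytes at offsets 10..11: E9 86.
In big-endian order the high byte comes first in memory.
The bytes are already most-significant first: 0xE986.

0xE986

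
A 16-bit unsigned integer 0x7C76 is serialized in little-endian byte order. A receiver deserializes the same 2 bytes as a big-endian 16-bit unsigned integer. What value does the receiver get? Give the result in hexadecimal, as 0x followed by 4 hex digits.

0x767C

Stored little-endian, the bytes at ascending addresses are 76 7C.
Read back as big-endian, the last byte is least significant, giving 0x767C.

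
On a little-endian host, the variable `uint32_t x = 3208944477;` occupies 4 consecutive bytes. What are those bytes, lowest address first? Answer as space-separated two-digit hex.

5D 9B 44 BF

3208944477 in hexadecimal, padded to 32 bits, is 0xBF449B5D.
Split into bytes (most-significant first): BF 44 9B 5D.
Little-endian: lowest address holds the least-significant byte.
So at ascending addresses the bytes are 5D 9B 44 BF.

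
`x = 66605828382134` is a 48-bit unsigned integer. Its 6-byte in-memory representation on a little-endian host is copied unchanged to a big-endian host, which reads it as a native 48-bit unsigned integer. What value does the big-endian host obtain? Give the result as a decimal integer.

66605828382134 in 48-bit hexadecimal is 0x3C93E0BD9DB6.
Stored little-endian, the bytes at ascending addresses are B6 9D BD E0 93 3C.
Read back as big-endian, the last byte is least significant, giving 0xB69DBDE0933C.
0xB69DBDE0933C = 200788611732284.

200788611732284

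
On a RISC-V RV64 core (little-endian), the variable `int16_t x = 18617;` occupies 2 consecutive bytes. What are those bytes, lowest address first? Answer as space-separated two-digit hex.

18617 in hexadecimal, padded to 16 bits, is 0x48B9.
Split into bytes (most-significant first): 48 B9.
In little-endian order the low byte comes first in memory.
So at ascending addresses the bytes are B9 48.

B9 48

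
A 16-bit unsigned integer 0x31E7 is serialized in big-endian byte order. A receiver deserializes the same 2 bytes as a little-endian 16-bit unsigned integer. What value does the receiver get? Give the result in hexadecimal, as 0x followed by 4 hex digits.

Stored big-endian, the bytes at ascending addresses are 31 E7.
Read back as little-endian, the first byte is least significant, giving 0xE731.

0xE731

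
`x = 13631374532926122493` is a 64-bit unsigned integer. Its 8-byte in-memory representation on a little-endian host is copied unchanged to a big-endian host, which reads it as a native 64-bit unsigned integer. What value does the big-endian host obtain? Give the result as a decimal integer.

18242215548867718333

13631374532926122493 in 64-bit hexadecimal is 0xBD2C5EEA635E29FD.
Stored little-endian, the bytes at ascending addresses are FD 29 5E 63 EA 5E 2C BD.
Read back as big-endian, the last byte is least significant, giving 0xFD295E63EA5E2CBD.
0xFD295E63EA5E2CBD = 18242215548867718333.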